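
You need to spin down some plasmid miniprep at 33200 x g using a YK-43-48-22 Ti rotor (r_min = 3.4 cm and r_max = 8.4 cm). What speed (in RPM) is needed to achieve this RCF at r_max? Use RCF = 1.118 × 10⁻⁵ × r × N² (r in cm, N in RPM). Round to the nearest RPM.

Use r_max = 8.4 cm.
33,200 = 1.118 × 10⁻⁵ × 8.4 × N²
N² = 33,200 / (9.3912 × 10⁻⁵) = 353,522,447
N ≈ √353,522,447 ≈ 18,802.2

≈ 18802 RPM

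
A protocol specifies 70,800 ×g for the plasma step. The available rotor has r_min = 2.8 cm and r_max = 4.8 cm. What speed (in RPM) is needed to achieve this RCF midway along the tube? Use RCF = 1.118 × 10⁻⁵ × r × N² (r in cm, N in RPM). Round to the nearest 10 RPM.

r_avg = (2.8 + 4.8) / 2 = 3.8 cm
RCF = 1.118 × 10⁻⁵ × r × N²
70,800 = 1.118 × 10⁻⁵ × 3.8 × N²
N² = 70,800 / (4.2484 × 10⁻⁵) = 1,666,509,745
N ≈ √1,666,509,745 ≈ 40,822.9

N ≈ 40820 RPM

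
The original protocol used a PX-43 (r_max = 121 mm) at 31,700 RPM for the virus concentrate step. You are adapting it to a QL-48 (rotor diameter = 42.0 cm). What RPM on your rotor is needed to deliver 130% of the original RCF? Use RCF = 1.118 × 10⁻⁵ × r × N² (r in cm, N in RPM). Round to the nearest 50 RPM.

Original rotor: r = 121 mm = 12.1 cm
RCF_original = 1.118 × 10⁻⁵ × 12.1 × (31700)² = 1.118 × 10⁻⁵ × 12.1 × 1,004,890,000 ≈ 135,939.5 × g
Target RCF = 1.3 × 135,939.5 ≈ 176,721.4 × g
Your rotor: r = 42.0 / 2 = 21 cm
176,721.4 = 1.118 × 10⁻⁵ × 21 × N²
N² = 176,721.4 / (23.478 × 10⁻⁵) = 752,710,623
N ≈ √752,710,623 ≈ 27,435.6

≈ 27450 RPM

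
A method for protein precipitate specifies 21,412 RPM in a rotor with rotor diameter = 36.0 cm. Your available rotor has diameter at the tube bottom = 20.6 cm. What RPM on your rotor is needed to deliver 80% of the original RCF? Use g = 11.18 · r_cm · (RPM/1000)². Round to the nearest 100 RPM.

≈ 25300 RPM

Original rotor: r = 36.0 / 2 = 18 cm
RCF_original = 11.18 × 18 × (21.412)² = 11.18 × 18 × 458.473744 ≈ 92,263.3 × g
Target RCF = 0.8 × 92,263.3 ≈ 73,810.6 × g
Your rotor: r = 20.6 / 2 = 10.3 cm
73,810.6 = 11.18 × 10.3 × (N/1000)²
(N/1000)² = 73,810.6 / 115.154 = 640.973
N = 1000 × √640.973 ≈ 25,317.4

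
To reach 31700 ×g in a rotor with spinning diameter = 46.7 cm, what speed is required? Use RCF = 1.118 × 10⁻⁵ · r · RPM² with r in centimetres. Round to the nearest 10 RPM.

≈ 11020 RPM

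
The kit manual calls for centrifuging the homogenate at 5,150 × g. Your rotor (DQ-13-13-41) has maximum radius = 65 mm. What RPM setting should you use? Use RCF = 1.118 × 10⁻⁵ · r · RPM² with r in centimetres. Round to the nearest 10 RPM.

r = 65 mm = 6.5 cm
5,150 = 1.118 × 10⁻⁵ × 6.5 × N²
N² = 5,150 / (7.267 × 10⁻⁵) = 70,868,309
N ≈ √70,868,309 ≈ 8,418.3

8420 RPM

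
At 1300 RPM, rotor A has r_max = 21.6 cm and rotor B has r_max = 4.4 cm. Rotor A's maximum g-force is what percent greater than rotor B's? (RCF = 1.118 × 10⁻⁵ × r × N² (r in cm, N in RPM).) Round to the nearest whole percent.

391%

At equal RPM, RCF scales linearly with r: ratio = 21.6 / 4.4 = 4.9091.
So rotor A delivers 390.9% more g-force.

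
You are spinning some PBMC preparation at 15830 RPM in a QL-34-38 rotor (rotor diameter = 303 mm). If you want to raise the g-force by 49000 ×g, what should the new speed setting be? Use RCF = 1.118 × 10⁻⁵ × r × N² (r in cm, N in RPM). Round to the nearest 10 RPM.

N₂ ≈ 23240 RPM

r = 303 mm / 2 = 151.5 mm = 15.15 cm
Current RCF = 1.118 × 10⁻⁵ × 15.15 × (15830)² = 1.118 × 10⁻⁵ × 15.15 × 250,588,900 ≈ 42,444 × g
Target RCF = 42,444 + 49,000 = 91,444 × g
N² = 91,444 / (16.9377 × 10⁻⁵) = 539,884,400
N ≈ √539,884,400 ≈ 23,235.4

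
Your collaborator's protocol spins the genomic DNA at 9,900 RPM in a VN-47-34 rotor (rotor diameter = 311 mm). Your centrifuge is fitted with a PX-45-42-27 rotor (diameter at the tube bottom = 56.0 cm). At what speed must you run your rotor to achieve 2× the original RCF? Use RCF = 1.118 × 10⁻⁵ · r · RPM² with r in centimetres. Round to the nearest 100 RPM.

10400 RPM

Original rotor: r = 311 mm / 2 = 155.5 mm = 15.55 cm
RCF = 1.118 × 10⁻⁵ × r × N²
RCF_original = 1.118 × 10⁻⁵ × 15.55 × (9900)² = 1.118 × 10⁻⁵ × 15.55 × 98,010,000 ≈ 17,038.9 × g
Target RCF = 2 × 17,038.9 ≈ 34,077.8 × g
Your rotor: r = 56.0 / 2 = 28 cm
34,077.8 = 1.118 × 10⁻⁵ × 28 × N²
N² = 34,077.8 / (31.304 × 10⁻⁵) = 108,860,848
N ≈ √108,860,848 ≈ 10,433.6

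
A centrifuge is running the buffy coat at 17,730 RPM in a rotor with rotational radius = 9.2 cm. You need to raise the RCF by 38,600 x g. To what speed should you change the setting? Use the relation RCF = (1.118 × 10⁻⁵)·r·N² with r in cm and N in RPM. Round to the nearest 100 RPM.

≈ 26300 RPM

Current RCF = 1.118 × 10⁻⁵ × 9.2 × (17730)² = 1.118 × 10⁻⁵ × 9.2 × 314,352,900 ≈ 32,333.1 × g
Target RCF = 32,333.1 + 38,600 = 70,933.1 × g
N² = 70,933.1 / (10.2856 × 10⁻⁵) = 689,635,024
N ≈ √689,635,024 ≈ 26,260.9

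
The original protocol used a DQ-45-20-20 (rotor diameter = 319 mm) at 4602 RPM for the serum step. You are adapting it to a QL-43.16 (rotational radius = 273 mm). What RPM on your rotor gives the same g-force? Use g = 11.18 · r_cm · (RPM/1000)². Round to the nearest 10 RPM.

≈ 3520 RPM

Original rotor: r = 319 mm / 2 = 159.5 mm = 15.95 cm
RCF_original = 11.18 × 15.95 × (4.602)² = 11.18 × 15.95 × 21.178404 ≈ 3,776.6 × g
Your rotor: r = 273 mm = 27.3 cm
3,776.6 = 11.18 × 27.3 × (N/1000)²
(N/1000)² = 3,776.6 / 305.214 = 12.37361
N = 1000 × √12.37361 ≈ 3,517.6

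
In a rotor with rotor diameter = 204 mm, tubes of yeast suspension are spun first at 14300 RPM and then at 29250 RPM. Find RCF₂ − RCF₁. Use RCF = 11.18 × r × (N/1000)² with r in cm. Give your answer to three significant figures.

74200 g

r = 204 mm / 2 = 102 mm = 10.2 cm
RCF₁ = 11.18 × 10.2 × (14.3)² = 11.18 × 10.2 × 204.49 ≈ 23,319.2 × g
RCF₂ = 11.18 × 10.2 × (29.25)² = 11.18 × 10.2 × 855.5625 ≈ 97,564.9 × g
Increase = 97,564.9 − 23,319.2 = 74,245.7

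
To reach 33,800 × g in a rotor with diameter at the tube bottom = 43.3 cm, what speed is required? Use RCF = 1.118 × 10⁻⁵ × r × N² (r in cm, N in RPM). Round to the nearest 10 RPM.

r = 43.3 / 2 = 21.65 cm
33,800 = 1.118 × 10⁻⁵ × 21.65 × N²
N² = 33,800 / (24.2047 × 10⁻⁵) = 139,642,301
N ≈ √139,642,301 ≈ 11,817.0

11820 RPM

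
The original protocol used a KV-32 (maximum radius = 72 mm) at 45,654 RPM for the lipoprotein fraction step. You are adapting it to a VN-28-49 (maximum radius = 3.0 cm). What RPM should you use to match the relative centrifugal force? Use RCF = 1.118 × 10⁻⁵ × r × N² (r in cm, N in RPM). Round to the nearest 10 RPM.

Original rotor: r = 72 mm = 7.2 cm
RCF = 1.118 × 10⁻⁵ × r × N²
RCF_original = 1.118 × 10⁻⁵ × 7.2 × (45654)² = 1.118 × 10⁻⁵ × 7.2 × 2,084,287,716 ≈ 167,776.8 × g
167,776.8 = 1.118 × 10⁻⁵ × 3 × N²
N² = 167,776.8 / (3.354 × 10⁻⁵) = 5,002,289,803
N ≈ √5,002,289,803 ≈ 70,726.9

≈ 70730 RPM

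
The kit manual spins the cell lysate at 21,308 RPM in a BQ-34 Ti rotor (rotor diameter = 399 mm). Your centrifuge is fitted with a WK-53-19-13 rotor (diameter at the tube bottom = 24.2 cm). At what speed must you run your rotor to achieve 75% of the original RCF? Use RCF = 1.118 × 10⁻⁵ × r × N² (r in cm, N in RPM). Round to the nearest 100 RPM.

23700 RPM

Original rotor: r = 399 mm / 2 = 199.5 mm = 19.95 cm
RCF = 1.118 × 10⁻⁵ × r × N²
RCF_original = 1.118 × 10⁻⁵ × 19.95 × (21308)² = 1.118 × 10⁻⁵ × 19.95 × 454,030,864 ≈ 101,267.5 × g
Target RCF = 0.75 × 101,267.5 ≈ 75,950.6 × g
Your rotor: r = 24.2 / 2 = 12.1 cm
75,950.6 = 1.118 × 10⁻⁵ × 12.1 × N²
N² = 75,950.6 / (13.5278 × 10⁻⁵) = 561,440,885
N ≈ √561,440,885 ≈ 23,694.7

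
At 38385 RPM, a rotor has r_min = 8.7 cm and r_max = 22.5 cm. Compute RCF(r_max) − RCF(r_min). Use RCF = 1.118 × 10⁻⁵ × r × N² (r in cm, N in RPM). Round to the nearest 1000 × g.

ΔRCF ≈ 227000 x g

RCF_max = 1.118 × 10⁻⁵ × 22.5 × (38385)² = 1.118 × 10⁻⁵ × 22.5 × 1,473,408,225 ≈ 370,635.8 × g
RCF_min = 1.118 × 10⁻⁵ × 8.7 × (38385)² = 1.118 × 10⁻⁵ × 8.7 × 1,473,408,225 ≈ 143,312.5 × g
ΔRCF = 370,635.8 − 143,312.5 = 227,323.3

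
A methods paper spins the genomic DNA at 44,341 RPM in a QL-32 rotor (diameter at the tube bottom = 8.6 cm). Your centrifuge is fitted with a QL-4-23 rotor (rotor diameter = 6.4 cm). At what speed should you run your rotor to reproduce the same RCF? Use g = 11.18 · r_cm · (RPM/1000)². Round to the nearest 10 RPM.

Original rotor: r = 8.6 / 2 = 4.3 cm
RCF_original = 11.18 × 4.3 × (44.341)² = 11.18 × 4.3 × 1,966.124281 ≈ 94,519.5 × g
Your rotor: r = 6.4 / 2 = 3.2 cm
94,519.5 = 11.18 × 3.2 × (N/1000)²
(N/1000)² = 94,519.5 / 35.776 = 2641.981
N = 1000 × √2641.981 ≈ 51,400.2

51400 RPM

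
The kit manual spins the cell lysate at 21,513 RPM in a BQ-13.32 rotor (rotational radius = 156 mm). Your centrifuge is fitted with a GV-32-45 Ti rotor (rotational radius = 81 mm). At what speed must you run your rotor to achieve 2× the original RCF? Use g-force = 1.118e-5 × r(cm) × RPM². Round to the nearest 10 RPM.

Original rotor: r = 156 mm = 15.6 cm
RCF = 1.118 × 10⁻⁵ × r × N²
RCF_original = 1.118 × 10⁻⁵ × 15.6 × (21513)² = 1.118 × 10⁻⁵ × 15.6 × 462,809,169 ≈ 80,717.6 × g
Target RCF = 2 × 80,717.6 ≈ 161,435.2 × g
Your rotor: r = 81 mm = 8.1 cm
161,435.2 = 1.118 × 10⁻⁵ × 8.1 × N²
N² = 161,435.2 / (9.0558 × 10⁻⁵) = 1,782,671,879
N ≈ √1,782,671,879 ≈ 42,221.7

≈ 42220 RPM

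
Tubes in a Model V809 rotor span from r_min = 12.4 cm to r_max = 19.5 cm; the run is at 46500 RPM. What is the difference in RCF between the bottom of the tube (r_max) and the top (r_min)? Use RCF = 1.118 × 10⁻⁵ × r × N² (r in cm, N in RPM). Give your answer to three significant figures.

172000 x g

ΔRCF = 1.118 × 10⁻⁵ × (r_max − r_min) × N² = 1.118 × 10⁻⁵ × 7.1 × 2,162,250,000 ≈ 171,635.1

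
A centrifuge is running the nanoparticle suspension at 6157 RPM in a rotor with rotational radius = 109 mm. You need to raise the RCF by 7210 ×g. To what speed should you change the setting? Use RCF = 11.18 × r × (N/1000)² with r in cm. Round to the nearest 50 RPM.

r = 109 mm = 10.9 cm
Current RCF = 11.18 × 10.9 × (6.157)² = 11.18 × 10.9 × 37.908649 ≈ 4,619.6 × g
Target RCF = 4,619.6 + 7,210 = 11,829.6 × g
(N/1000)² = 11,829.6 / 121.862 = 97.07374
N = 1000 × √97.07374 ≈ 9,852.6

N₂ ≈ 9850 RPM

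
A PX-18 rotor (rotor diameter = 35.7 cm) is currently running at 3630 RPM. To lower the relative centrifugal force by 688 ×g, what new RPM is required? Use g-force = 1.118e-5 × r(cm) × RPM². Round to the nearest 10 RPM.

3120 RPM

r = 35.7 / 2 = 17.85 cm
Current RCF = 1.118 × 10⁻⁵ × 17.85 × (3630)² = 1.118 × 10⁻⁵ × 17.85 × 13,176,900 ≈ 2,629.6 × g
Target RCF = 2,629.6 − 688 = 1,941.6 × g
N² = 1,941.6 / (19.9563 × 10⁻⁵) = 9,729,258
N ≈ √9,729,258 ≈ 3,119.2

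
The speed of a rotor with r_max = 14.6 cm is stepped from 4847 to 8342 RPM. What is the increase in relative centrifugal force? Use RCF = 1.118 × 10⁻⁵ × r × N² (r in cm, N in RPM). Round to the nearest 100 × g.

≈ 7500 × g

RCF₁ = 1.118 × 10⁻⁵ × 14.6 × (4847)² = 1.118 × 10⁻⁵ × 14.6 × 23,493,409 ≈ 3,834.8 × g
RCF₂ = 1.118 × 10⁻⁵ × 14.6 × (8342)² = 1.118 × 10⁻⁵ × 14.6 × 69,588,964 ≈ 11,358.9 × g
Increase = 11,358.9 − 3,834.8 = 7,524.1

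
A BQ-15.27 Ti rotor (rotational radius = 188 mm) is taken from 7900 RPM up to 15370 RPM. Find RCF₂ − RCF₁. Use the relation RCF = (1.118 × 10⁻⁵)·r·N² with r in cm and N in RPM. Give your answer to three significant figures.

r = 188 mm = 18.8 cm
RCF₁ = 1.118 × 10⁻⁵ × 18.8 × (7900)² = 1.118 × 10⁻⁵ × 18.8 × 62,410,000 ≈ 13,117.6 × g
RCF₂ = 1.118 × 10⁻⁵ × 18.8 × (15370)² = 1.118 × 10⁻⁵ × 18.8 × 236,236,900 ≈ 49,653.2 × g
Increase = 49,653.2 − 13,117.6 = 36,535.6

≈ 36500 ×g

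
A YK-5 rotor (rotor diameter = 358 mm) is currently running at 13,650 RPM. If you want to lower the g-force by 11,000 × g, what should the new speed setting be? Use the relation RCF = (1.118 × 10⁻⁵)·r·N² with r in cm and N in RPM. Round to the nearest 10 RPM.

r = 358 mm / 2 = 179 mm = 17.9 cm
Current RCF = 1.118 × 10⁻⁵ × 17.9 × (13650)² = 1.118 × 10⁻⁵ × 17.9 × 186,322,500 ≈ 37,287.2 × g
Target RCF = 37,287.2 − 11,000 = 26,287.2 × g
N² = 26,287.2 / (20.0122 × 10⁻⁵) = 131,355,873
N ≈ √131,355,873 ≈ 11,461.1

≈ 11460 RPM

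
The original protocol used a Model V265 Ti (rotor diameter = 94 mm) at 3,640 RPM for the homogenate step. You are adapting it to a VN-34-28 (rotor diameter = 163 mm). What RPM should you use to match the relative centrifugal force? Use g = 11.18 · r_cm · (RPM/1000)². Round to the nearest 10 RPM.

≈ 2760 RPM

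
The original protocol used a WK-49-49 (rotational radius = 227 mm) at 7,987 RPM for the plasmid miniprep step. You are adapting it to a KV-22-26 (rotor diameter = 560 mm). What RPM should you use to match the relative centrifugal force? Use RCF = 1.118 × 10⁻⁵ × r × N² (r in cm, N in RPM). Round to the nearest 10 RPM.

Original rotor: r = 227 mm = 22.7 cm
RCF = 1.118 × 10⁻⁵ × r × N²
RCF_original = 1.118 × 10⁻⁵ × 22.7 × (7987)² = 1.118 × 10⁻⁵ × 22.7 × 63,792,169 ≈ 16,189.6 × g
Your rotor: r = 560 mm / 2 = 280 mm = 28 cm
16,189.6 = 1.118 × 10⁻⁵ × 28 × N²
N² = 16,189.6 / (31.304 × 10⁻⁵) = 51,717,352
N ≈ √51,717,352 ≈ 7,191.5

7190 RPM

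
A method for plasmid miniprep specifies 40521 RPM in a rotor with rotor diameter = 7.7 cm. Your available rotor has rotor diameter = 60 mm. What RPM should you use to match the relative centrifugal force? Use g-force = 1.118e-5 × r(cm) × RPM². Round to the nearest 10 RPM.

Original rotor: r = 7.7 / 2 = 3.85 cm
RCF = 1.118 × 10⁻⁵ × r × N²
RCF_original = 1.118 × 10⁻⁵ × 3.85 × (40521)² = 1.118 × 10⁻⁵ × 3.85 × 1,641,951,441 ≈ 70,674.5 × g
Your rotor: r = 60 mm / 2 = 30 mm = 3 cm
70,674.5 = 1.118 × 10⁻⁵ × 3 × N²
N² = 70,674.5 / (3.354 × 10⁻⁵) = 2,107,170,543
N ≈ √2,107,170,543 ≈ 45,903.9

≈ 45900 RPM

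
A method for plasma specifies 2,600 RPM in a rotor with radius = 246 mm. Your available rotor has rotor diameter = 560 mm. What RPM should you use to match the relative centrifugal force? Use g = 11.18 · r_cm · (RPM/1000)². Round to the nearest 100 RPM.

Original rotor: r = 246 mm = 24.6 cm
RCF_original = 11.18 × 24.6 × (2.6)² = 11.18 × 24.6 × 6.76 ≈ 1,859.2 × g
Your rotor: r = 560 mm / 2 = 280 mm = 28 cm
1,859.2 = 11.18 × 28 × (N/1000)²
(N/1000)² = 1,859.2 / 313.04 = 5.939177
N = 1000 × √5.939177 ≈ 2,437.0

≈ 2400 RPM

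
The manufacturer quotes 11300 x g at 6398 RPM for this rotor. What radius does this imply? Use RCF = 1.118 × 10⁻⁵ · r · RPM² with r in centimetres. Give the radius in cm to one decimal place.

r ≈ 24.7 cm

11300 = 1.118 × 10⁻⁵ × r × (6398)²
r = 11300 / (1.118 × 10⁻⁵ × 40,934,404) = 11300 / 457.6466 ≈ 24.692 cm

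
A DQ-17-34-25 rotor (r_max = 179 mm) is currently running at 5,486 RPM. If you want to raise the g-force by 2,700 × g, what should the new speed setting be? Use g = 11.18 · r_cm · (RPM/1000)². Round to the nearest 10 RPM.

r = 179 mm = 17.9 cm
Current RCF = 11.18 × 17.9 × (5.486)² = 11.18 × 17.9 × 30.096196 ≈ 6,022.9 × g
Target RCF = 6,022.9 + 2,700 = 8,722.9 × g
(N/1000)² = 8,722.9 / 200.122 = 43.58791
N = 1000 × √43.58791 ≈ 6,602.1

≈ 6600 RPM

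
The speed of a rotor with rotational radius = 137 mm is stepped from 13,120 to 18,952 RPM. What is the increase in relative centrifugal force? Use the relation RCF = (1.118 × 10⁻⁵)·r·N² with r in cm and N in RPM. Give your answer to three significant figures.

28600 ×g

r = 137 mm = 13.7 cm
RCF₁ = 1.118 × 10⁻⁵ × 13.7 × (13120)² = 1.118 × 10⁻⁵ × 13.7 × 172,134,400 ≈ 26,365.1 × g
RCF₂ = 1.118 × 10⁻⁵ × 13.7 × (18952)² = 1.118 × 10⁻⁵ × 13.7 × 359,178,304 ≈ 55,013.9 × g
Increase = 55,013.9 − 26,365.1 = 28,648.8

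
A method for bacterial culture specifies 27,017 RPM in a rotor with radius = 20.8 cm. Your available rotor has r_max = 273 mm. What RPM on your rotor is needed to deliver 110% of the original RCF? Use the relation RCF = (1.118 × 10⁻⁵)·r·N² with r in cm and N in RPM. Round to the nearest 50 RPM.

RCF = 1.118 × 10⁻⁵ × r × N²
RCF_original = 1.118 × 10⁻⁵ × 20.8 × (27017)² = 1.118 × 10⁻⁵ × 20.8 × 729,918,289 ≈ 169,738.1 × g
Target RCF = 1.1 × 169,738.1 ≈ 186,711.9 × g
Your rotor: r = 273 mm = 27.3 cm
186,711.9 = 1.118 × 10⁻⁵ × 27.3 × N²
N² = 186,711.9 / (30.5214 × 10⁻⁵) = 611,740,942
N ≈ √611,740,942 ≈ 24,733.4

24750 RPM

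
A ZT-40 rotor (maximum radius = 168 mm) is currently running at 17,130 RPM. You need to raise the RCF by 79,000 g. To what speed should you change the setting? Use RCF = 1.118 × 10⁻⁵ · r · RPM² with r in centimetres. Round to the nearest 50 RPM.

r = 168 mm = 16.8 cm
Current RCF = 1.118 × 10⁻⁵ × 16.8 × (17130)² = 1.118 × 10⁻⁵ × 16.8 × 293,436,900 ≈ 55,114.5 × g
Target RCF = 55,114.5 + 79,000 = 134,114.5 × g
N² = 134,114.5 / (18.7824 × 10⁻⁵) = 714,043,466
N ≈ √714,043,466 ≈ 26,721.6

26700 RPM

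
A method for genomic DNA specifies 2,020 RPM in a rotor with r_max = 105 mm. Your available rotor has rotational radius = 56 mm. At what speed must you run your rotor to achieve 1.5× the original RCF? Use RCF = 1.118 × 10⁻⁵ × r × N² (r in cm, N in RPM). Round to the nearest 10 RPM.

3390 RPM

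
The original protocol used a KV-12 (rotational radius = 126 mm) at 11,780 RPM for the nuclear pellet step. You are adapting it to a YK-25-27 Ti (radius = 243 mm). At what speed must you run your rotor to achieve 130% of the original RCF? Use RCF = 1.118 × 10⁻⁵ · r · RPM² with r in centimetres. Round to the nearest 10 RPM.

Original rotor: r = 126 mm = 12.6 cm
RCF_original = 1.118 × 10⁻⁵ × 12.6 × (11780)² = 1.118 × 10⁻⁵ × 12.6 × 138,768,400 ≈ 19,548 × g
Target RCF = 1.3 × 19,548 ≈ 25,412.4 × g
Your rotor: r = 243 mm = 24.3 cm
25,412.4 = 1.118 × 10⁻⁵ × 24.3 × N²
N² = 25,412.4 / (27.1674 × 10⁻⁵) = 93,540,052
N ≈ √93,540,052 ≈ 9,671.6

9670 RPM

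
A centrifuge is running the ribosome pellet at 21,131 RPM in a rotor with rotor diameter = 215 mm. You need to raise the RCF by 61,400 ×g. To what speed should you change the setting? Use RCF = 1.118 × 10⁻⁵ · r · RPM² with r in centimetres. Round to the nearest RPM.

30942 RPM

r = 215 mm / 2 = 107.5 mm = 10.75 cm
Current RCF = 1.118 × 10⁻⁵ × 10.75 × (21131)² = 1.118 × 10⁻⁵ × 10.75 × 446,519,161 ≈ 53,664.9 × g
Target RCF = 53,664.9 + 61,400 = 115,064.9 × g
N² = 115,064.9 / (12.0185 × 10⁻⁵) = 957,398,178
N ≈ √957,398,178 ≈ 30,941.9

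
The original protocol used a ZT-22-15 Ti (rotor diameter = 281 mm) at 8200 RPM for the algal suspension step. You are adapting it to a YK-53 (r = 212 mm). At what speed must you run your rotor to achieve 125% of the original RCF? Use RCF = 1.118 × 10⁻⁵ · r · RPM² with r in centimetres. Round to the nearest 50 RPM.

Original rotor: r = 281 mm / 2 = 140.5 mm = 14.05 cm
RCF_original = 1.118 × 10⁻⁵ × 14.05 × (8200)² = 1.118 × 10⁻⁵ × 14.05 × 67,240,000 ≈ 10,562 × g
Target RCF = 1.25 × 10,562 ≈ 13,202.5 × g
Your rotor: r = 212 mm = 21.2 cm
13,202.5 = 1.118 × 10⁻⁵ × 21.2 × N²
N² = 13,202.5 / (23.7016 × 10⁻⁵) = 55,702,991
N ≈ √55,702,991 ≈ 7,463.4

≈ 7450 RPM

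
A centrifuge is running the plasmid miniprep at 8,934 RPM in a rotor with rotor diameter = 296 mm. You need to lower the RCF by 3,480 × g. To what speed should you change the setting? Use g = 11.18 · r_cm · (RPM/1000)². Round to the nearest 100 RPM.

r = 296 mm / 2 = 148 mm = 14.8 cm
Current RCF = 11.18 × 14.8 × (8.934)² = 11.18 × 14.8 × 79.816356 ≈ 13,206.7 × g
Target RCF = 13,206.7 − 3,480 = 9,726.7 × g
(N/1000)² = 9,726.7 / 165.464 = 58.78439
N = 1000 × √58.78439 ≈ 7,667.1

7700 RPM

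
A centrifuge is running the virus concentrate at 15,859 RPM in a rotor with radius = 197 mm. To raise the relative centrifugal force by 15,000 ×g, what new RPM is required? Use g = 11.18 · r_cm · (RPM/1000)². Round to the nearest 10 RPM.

≈ 17880 RPM

r = 197 mm = 19.7 cm
Current RCF = 11.18 × 19.7 × (15.859)² = 11.18 × 19.7 × 251.507881 ≈ 55,393.6 × g
Target RCF = 55,393.6 + 15,000 = 70,393.6 × g
(N/1000)² = 70,393.6 / 220.246 = 319.6135
N = 1000 × √319.6135 ≈ 17,877.7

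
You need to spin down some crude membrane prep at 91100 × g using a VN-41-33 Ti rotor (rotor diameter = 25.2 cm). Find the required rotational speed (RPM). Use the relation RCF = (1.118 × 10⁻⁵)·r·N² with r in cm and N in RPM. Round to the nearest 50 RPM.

r = 25.2 / 2 = 12.6 cm
RCF = 1.118 × 10⁻⁵ × r × N²
91,100 = 1.118 × 10⁻⁵ × 12.6 × N²
N² = 91,100 / (14.0868 × 10⁻⁵) = 646,704,716
N ≈ √646,704,716 ≈ 25,430.4

N ≈ 25450 RPM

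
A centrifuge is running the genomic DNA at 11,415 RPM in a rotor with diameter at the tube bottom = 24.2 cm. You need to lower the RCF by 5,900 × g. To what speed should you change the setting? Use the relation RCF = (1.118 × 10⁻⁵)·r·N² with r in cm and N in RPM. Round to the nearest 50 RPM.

r = 24.2 / 2 = 12.1 cm
Current RCF = 1.118 × 10⁻⁵ × 12.1 × (11415)² = 1.118 × 10⁻⁵ × 12.1 × 130,302,225 ≈ 17,627 × g
Target RCF = 17,627 − 5,900 = 11,727 × g
N² = 11,727 / (13.5278 × 10⁻⁵) = 86,688,153
N ≈ √86,688,153 ≈ 9,310.6

≈ 9300 RPM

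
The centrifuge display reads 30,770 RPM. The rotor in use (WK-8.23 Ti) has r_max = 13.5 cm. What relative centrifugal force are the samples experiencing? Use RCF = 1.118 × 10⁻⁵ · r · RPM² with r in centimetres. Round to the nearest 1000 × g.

RCF = 1.118 × 10⁻⁵ × 13.5 × (30770)² = 1.118 × 10⁻⁵ × 13.5 × 946,792,900 ≈ 142,899.5 × g

≈ 143000 × g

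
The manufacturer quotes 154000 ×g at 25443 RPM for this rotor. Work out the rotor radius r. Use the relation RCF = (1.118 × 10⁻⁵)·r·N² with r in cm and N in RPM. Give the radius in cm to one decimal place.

154000 = 1.118 × 10⁻⁵ × r × (25443)²
r = 154000 / (1.118 × 10⁻⁵ × 647,346,249) = 154000 / 7237.331 ≈ 21.279 cm

21.3 cm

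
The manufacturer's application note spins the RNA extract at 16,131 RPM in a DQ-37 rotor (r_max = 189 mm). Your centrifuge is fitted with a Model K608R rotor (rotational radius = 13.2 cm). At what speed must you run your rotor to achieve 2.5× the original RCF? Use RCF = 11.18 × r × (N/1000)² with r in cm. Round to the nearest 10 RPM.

Original rotor: r = 189 mm = 18.9 cm
RCF_original = 11.18 × 18.9 × (16.131)² = 11.18 × 18.9 × 260.209161 ≈ 54,982.7 × g
Target RCF = 2.5 × 54,982.7 ≈ 137,456.8 × g
137,456.8 = 11.18 × 13.2 × (N/1000)²
(N/1000)² = 137,456.8 / 147.576 = 931.4306
N = 1000 × √931.4306 ≈ 30,519.3

≈ 30520 RPM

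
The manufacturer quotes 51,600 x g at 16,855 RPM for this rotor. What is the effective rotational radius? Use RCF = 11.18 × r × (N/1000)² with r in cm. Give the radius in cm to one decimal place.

≈ 16.2 cm

51600 = 11.18 × r × (16.855)²
r = 51600 / (11.18 × 284.091025) = 51600 / 3176.138 ≈ 16.246 cm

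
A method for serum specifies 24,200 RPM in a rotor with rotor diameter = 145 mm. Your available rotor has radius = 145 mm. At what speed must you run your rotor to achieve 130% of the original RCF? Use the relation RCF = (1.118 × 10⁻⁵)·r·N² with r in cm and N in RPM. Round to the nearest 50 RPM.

Original rotor: r = 145 mm / 2 = 72.5 mm = 7.25 cm
RCF = 1.118 × 10⁻⁵ × r × N²
RCF_original = 1.118 × 10⁻⁵ × 7.25 × (24200)² = 1.118 × 10⁻⁵ × 7.25 × 585,640,000 ≈ 47,469.1 × g
Target RCF = 1.3 × 47,469.1 ≈ 61,709.8 × g
Your rotor: r = 145 mm = 14.5 cm
61,709.8 = 1.118 × 10⁻⁵ × 14.5 × N²
N² = 61,709.8 / (16.211 × 10⁻⁵) = 380,666,214
N ≈ √380,666,214 ≈ 19,510.7

≈ 19500 RPM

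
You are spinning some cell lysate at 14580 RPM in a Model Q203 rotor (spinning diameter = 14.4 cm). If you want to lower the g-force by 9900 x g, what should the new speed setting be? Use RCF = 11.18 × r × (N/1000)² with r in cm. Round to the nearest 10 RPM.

9470 RPM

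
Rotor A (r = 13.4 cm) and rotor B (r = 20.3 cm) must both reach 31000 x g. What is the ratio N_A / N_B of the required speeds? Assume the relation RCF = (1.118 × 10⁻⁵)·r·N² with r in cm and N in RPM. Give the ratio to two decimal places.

1.23

At fixed RCF, N ∝ 1/√r, so N_A/N_B = √(r_B/r_A) = √(20.3/13.4) = √1.514925 = 1.2308.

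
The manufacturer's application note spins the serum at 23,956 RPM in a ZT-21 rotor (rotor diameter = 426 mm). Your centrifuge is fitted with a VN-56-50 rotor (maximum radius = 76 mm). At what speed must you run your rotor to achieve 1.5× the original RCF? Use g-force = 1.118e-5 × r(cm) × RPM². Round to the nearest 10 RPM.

49120 RPM

Original rotor: r = 426 mm / 2 = 213 mm = 21.3 cm
RCF_original = 1.118 × 10⁻⁵ × 21.3 × (23956)² = 1.118 × 10⁻⁵ × 21.3 × 573,889,936 ≈ 136,662.7 × g
Target RCF = 1.5 × 136,662.7 ≈ 204,994.1 × g
Your rotor: r = 76 mm = 7.6 cm
204,994.1 = 1.118 × 10⁻⁵ × 7.6 × N²
N² = 204,994.1 / (8.4968 × 10⁻⁵) = 2,412,603,568
N ≈ √2,412,603,568 ≈ 49,118.3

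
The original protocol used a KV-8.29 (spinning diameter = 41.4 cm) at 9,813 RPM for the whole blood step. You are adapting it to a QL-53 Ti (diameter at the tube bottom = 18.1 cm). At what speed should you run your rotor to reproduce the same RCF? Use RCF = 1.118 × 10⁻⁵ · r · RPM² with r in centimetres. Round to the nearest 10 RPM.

≈ 14840 RPM

Original rotor: r = 41.4 / 2 = 20.7 cm
RCF = 1.118 × 10⁻⁵ × r × N²
RCF_original = 1.118 × 10⁻⁵ × 20.7 × (9813)² = 1.118 × 10⁻⁵ × 20.7 × 96,294,969 ≈ 22,285.2 × g
Your rotor: r = 18.1 / 2 = 9.05 cm
22,285.2 = 1.118 × 10⁻⁵ × 9.05 × N²
N² = 22,285.2 / (10.1179 × 10⁻⁵) = 220,255,191
N ≈ √220,255,191 ≈ 14,841.0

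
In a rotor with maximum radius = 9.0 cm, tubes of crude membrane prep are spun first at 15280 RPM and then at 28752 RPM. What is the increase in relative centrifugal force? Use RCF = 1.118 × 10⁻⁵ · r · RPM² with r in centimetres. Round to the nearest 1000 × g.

≈ 60000 x g

RCF₁ = 1.118 × 10⁻⁵ × 9 × (15280)² = 1.118 × 10⁻⁵ × 9 × 233,478,400 ≈ 23,492.6 × g
RCF₂ = 1.118 × 10⁻⁵ × 9 × (28752)² = 1.118 × 10⁻⁵ × 9 × 826,677,504 ≈ 83,180.3 × g
Increase = 83,180.3 − 23,492.6 = 59,687.7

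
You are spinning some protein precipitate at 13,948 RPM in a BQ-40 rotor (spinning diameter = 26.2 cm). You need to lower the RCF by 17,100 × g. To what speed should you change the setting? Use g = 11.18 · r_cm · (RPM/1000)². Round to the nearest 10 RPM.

r = 26.2 / 2 = 13.1 cm
Current RCF = 11.18 × 13.1 × (13.948)² = 11.18 × 13.1 × 194.546704 ≈ 28,492.9 × g
Target RCF = 28,492.9 − 17,100 = 11,392.9 × g
(N/1000)² = 11,392.9 / 146.458 = 77.78954
N = 1000 × √77.78954 ≈ 8,819.8

≈ 8820 RPM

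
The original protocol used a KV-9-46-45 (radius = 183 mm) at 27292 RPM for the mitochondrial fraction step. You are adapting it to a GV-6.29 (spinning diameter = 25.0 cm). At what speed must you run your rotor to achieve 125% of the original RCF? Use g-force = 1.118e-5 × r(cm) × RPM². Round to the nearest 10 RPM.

≈ 36920 RPM

Original rotor: r = 183 mm = 18.3 cm
RCF = 1.118 × 10⁻⁵ × r × N²
RCF_original = 1.118 × 10⁻⁵ × 18.3 × (27292)² = 1.118 × 10⁻⁵ × 18.3 × 744,853,264 ≈ 152,392.5 × g
Target RCF = 1.25 × 152,392.5 ≈ 190,490.6 × g
Your rotor: r = 25.0 / 2 = 12.5 cm
190,490.6 = 1.118 × 10⁻⁵ × 12.5 × N²
N² = 190,490.6 / (13.975 × 10⁻⁵) = 1,363,081,216
N ≈ √1,363,081,216 ≈ 36,919.9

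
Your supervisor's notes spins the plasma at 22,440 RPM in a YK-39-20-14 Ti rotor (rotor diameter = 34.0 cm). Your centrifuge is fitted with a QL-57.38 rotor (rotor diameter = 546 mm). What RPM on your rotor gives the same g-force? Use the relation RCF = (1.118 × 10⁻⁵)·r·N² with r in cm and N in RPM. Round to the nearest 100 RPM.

≈ 17700 RPM

Original rotor: r = 34.0 / 2 = 17 cm
RCF = 1.118 × 10⁻⁵ × r × N²
RCF_original = 1.118 × 10⁻⁵ × 17 × (22440)² = 1.118 × 10⁻⁵ × 17 × 503,553,600 ≈ 95,705.4 × g
Your rotor: r = 546 mm / 2 = 273 mm = 27.3 cm
95,705.4 = 1.118 × 10⁻⁵ × 27.3 × N²
N² = 95,705.4 / (30.5214 × 10⁻⁵) = 313,568,185
N ≈ √313,568,185 ≈ 17,707.9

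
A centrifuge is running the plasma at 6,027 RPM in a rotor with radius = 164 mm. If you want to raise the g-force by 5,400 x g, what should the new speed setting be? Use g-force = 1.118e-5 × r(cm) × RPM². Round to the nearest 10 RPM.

≈ 8110 RPM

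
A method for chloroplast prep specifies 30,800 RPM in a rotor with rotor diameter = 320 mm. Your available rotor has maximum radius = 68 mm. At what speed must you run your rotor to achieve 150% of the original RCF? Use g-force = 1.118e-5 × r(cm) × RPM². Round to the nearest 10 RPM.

Original rotor: r = 320 mm / 2 = 160 mm = 16 cm
RCF = 1.118 × 10⁻⁵ × r × N²
RCF_original = 1.118 × 10⁻⁵ × 16 × (30800)² = 1.118 × 10⁻⁵ × 16 × 948,640,000 ≈ 169,692.7 × g
Target RCF = 1.5 × 169,692.7 ≈ 254,539.1 × g
Your rotor: r = 68 mm = 6.8 cm
254,539.1 = 1.118 × 10⁻⁵ × 6.8 × N²
N² = 254,539.1 / (7.6024 × 10⁻⁵) = 3,348,141,376
N ≈ √3,348,141,376 ≈ 57,863.1

≈ 57860 RPM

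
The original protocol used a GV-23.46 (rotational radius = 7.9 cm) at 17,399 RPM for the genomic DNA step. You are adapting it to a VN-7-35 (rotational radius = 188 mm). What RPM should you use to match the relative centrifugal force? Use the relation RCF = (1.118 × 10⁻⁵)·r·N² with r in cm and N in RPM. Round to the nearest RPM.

RCF = 1.118 × 10⁻⁵ × r × N²
RCF_original = 1.118 × 10⁻⁵ × 7.9 × (17399)² = 1.118 × 10⁻⁵ × 7.9 × 302,725,201 ≈ 26,737.3 × g
Your rotor: r = 188 mm = 18.8 cm
26,737.3 = 1.118 × 10⁻⁵ × 18.8 × N²
N² = 26,737.3 / (21.0184 × 10⁻⁵) = 127,209,017
N ≈ √127,209,017 ≈ 11,278.7

≈ 11279 RPM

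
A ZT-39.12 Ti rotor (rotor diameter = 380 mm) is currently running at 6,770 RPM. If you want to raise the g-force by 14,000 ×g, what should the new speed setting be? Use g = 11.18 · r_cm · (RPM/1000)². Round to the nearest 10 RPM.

r = 380 mm / 2 = 190 mm = 19 cm
Current RCF = 11.18 × 19 × (6.77)² = 11.18 × 19 × 45.8329 ≈ 9,735.8 × g
Target RCF = 9,735.8 + 14,000 = 23,735.8 × g
(N/1000)² = 23,735.8 / 212.42 = 111.7399
N = 1000 × √111.7399 ≈ 10,570.7

N₂ ≈ 10570 RPM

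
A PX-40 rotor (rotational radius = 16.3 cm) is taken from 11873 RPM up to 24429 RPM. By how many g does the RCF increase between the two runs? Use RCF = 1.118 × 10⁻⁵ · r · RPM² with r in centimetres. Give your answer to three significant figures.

RCF₁ = 1.118 × 10⁻⁵ × 16.3 × (11873)² = 1.118 × 10⁻⁵ × 16.3 × 140,968,129 ≈ 25,689.2 × g
RCF₂ = 1.118 × 10⁻⁵ × 16.3 × (24429)² = 1.118 × 10⁻⁵ × 16.3 × 596,776,041 ≈ 108,752.9 × g
Increase = 108,752.9 − 25,689.2 = 83,063.7

≈ 83100 g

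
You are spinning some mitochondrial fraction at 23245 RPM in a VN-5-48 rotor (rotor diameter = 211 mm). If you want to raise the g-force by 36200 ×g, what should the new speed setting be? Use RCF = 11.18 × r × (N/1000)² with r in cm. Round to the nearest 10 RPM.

N₂ ≈ 29110 RPM

r = 211 mm / 2 = 105.5 mm = 10.55 cm
Current RCF = 11.18 × 10.55 × (23.245)² = 11.18 × 10.55 × 540.330025 ≈ 63,731.4 × g
Target RCF = 63,731.4 + 36,200 = 99,931.4 × g
(N/1000)² = 99,931.4 / 117.949 = 847.2425
N = 1000 × √847.2425 ≈ 29,107.4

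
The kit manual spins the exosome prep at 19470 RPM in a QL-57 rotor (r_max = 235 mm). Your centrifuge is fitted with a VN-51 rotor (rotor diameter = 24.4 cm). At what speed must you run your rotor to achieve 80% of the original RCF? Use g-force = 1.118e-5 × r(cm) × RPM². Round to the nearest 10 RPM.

Original rotor: r = 235 mm = 23.5 cm
RCF_original = 1.118 × 10⁻⁵ × 23.5 × (19470)² = 1.118 × 10⁻⁵ × 23.5 × 379,080,900 ≈ 99,595.9 × g
Target RCF = 0.8 × 99,595.9 ≈ 79,676.7 × g
Your rotor: r = 24.4 / 2 = 12.2 cm
79,676.7 = 1.118 × 10⁻⁵ × 12.2 × N²
N² = 79,676.7 / (13.6396 × 10⁻⁵) = 584,157,160
N ≈ √584,157,160 ≈ 24,169.3

≈ 24170 RPM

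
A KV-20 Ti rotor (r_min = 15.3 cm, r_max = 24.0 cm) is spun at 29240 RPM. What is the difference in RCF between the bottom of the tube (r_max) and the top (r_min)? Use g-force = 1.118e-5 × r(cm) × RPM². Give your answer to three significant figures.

RCF_max = 1.118 × 10⁻⁵ × 24 × (29240)² = 1.118 × 10⁻⁵ × 24 × 854,977,600 ≈ 229,407.6 × g
RCF_min = 1.118 × 10⁻⁵ × 15.3 × (29240)² = 1.118 × 10⁻⁵ × 15.3 × 854,977,600 ≈ 146,247.3 × g
ΔRCF = 229,407.6 − 146,247.3 = 83,160.3

83200 g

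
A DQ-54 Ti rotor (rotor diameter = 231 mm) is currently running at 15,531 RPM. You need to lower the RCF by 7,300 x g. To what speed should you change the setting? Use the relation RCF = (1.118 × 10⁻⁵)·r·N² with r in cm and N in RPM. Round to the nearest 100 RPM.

r = 231 mm / 2 = 115.5 mm = 11.55 cm
Current RCF = 1.118 × 10⁻⁵ × 11.55 × (15531)² = 1.118 × 10⁻⁵ × 11.55 × 241,211,961 ≈ 31,147.5 × g
Target RCF = 31,147.5 − 7,300 = 23,847.5 × g
N² = 23,847.5 / (12.9129 × 10⁻⁵) = 184,679,661
N ≈ √184,679,661 ≈ 13,589.7

N₂ ≈ 13600 RPM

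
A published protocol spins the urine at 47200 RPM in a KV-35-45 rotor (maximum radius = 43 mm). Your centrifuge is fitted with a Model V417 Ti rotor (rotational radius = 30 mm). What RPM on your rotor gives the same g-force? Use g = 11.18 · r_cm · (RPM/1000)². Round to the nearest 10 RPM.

56510 RPM

Original rotor: r = 43 mm = 4.3 cm
RCF = 11.18 × r × (N/1000)²
RCF_original = 11.18 × 4.3 × (47.2)² = 11.18 × 4.3 × 2,227.84 ≈ 107,101.2 × g
Your rotor: r = 30 mm = 3.0 cm
107,101.2 = 11.18 × 3 × (N/1000)²
(N/1000)² = 107,101.2 / 33.54 = 3193.238
N = 1000 × √3193.238 ≈ 56,508.7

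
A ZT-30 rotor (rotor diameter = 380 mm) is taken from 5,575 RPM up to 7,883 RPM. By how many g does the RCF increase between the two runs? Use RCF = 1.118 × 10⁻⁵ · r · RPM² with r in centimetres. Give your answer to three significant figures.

r = 380 mm / 2 = 190 mm = 19 cm
RCF₁ = 1.118 × 10⁻⁵ × 19 × (5575)² = 1.118 × 10⁻⁵ × 19 × 31,080,625 ≈ 6,602.1 × g
RCF₂ = 1.118 × 10⁻⁵ × 19 × (7883)² = 1.118 × 10⁻⁵ × 19 × 62,141,689 ≈ 13,200.1 × g
Increase = 13,200.1 − 6,602.1 = 6,598

≈ 6600 g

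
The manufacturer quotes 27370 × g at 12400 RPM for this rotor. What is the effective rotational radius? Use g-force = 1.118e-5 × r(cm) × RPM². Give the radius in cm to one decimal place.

r ≈ 15.9 cm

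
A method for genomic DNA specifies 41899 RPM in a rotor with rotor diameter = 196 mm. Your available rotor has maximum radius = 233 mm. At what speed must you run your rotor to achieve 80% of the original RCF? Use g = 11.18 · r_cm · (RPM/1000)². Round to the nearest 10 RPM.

24300 RPM

Original rotor: r = 196 mm / 2 = 98 mm = 9.8 cm
RCF_original = 11.18 × 9.8 × (41.899)² = 11.18 × 9.8 × 1,755.526201 ≈ 192,342.5 × g
Target RCF = 0.8 × 192,342.5 ≈ 153,874 × g
Your rotor: r = 233 mm = 23.3 cm
153,874 = 11.18 × 23.3 × (N/1000)²
(N/1000)² = 153,874 / 260.494 = 590.7007
N = 1000 × √590.7007 ≈ 24,304.3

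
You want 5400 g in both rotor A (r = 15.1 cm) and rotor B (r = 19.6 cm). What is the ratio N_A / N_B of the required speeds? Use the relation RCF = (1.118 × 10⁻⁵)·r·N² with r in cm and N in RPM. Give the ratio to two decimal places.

1.14

At fixed RCF, N ∝ 1/√r, so N_A/N_B = √(r_B/r_A) = √(19.6/15.1) = √1.298013 = 1.1393.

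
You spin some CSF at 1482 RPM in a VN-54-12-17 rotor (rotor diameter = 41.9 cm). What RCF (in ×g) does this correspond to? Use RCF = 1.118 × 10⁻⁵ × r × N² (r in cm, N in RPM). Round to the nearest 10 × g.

r = 41.9 / 2 = 20.95 cm
RCF = 1.118 × 10⁻⁵ × 20.95 × (1482)² = 1.118 × 10⁻⁵ × 20.95 × 2,196,324 ≈ 514.4 × g

510 ×g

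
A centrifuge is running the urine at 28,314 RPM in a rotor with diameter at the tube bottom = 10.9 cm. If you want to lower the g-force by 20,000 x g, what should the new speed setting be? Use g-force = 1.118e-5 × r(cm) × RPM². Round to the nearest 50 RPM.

≈ 21750 RPM

r = 10.9 / 2 = 5.45 cm
Current RCF = 1.118 × 10⁻⁵ × 5.45 × (28314)² = 1.118 × 10⁻⁵ × 5.45 × 801,682,596 ≈ 48,847.3 × g
Target RCF = 48,847.3 − 20,000 = 28,847.3 × g
N² = 28,847.3 / (6.0931 × 10⁻⁵) = 473,442,090
N ≈ √473,442,090 ≈ 21,758.7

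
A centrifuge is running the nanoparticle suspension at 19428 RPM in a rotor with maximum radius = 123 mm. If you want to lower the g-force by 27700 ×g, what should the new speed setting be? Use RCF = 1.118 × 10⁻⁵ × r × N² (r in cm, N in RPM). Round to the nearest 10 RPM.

r = 123 mm = 12.3 cm
Current RCF = 1.118 × 10⁻⁵ × 12.3 × (19428)² = 1.118 × 10⁻⁵ × 12.3 × 377,447,184 ≈ 51,904.3 × g
Target RCF = 51,904.3 − 27,700 = 24,204.3 × g
N² = 24,204.3 / (13.7514 × 10⁻⁵) = 176,013,351
N ≈ √176,013,351 ≈ 13,267.0

≈ 13270 RPM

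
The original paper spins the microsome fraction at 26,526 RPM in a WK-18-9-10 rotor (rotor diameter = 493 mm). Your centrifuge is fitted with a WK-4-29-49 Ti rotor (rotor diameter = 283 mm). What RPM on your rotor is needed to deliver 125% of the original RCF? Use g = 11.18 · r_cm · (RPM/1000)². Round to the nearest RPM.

Original rotor: r = 493 mm / 2 = 246.5 mm = 24.65 cm
RCF_original = 11.18 × 24.65 × (26.526)² = 11.18 × 24.65 × 703.628676 ≈ 193,910.9 × g
Target RCF = 1.25 × 193,910.9 ≈ 242,388.6 × g
Your rotor: r = 283 mm / 2 = 141.5 mm = 14.15 cm
242,388.6 = 11.18 × 14.15 × (N/1000)²
(N/1000)² = 242,388.6 / 158.197 = 1532.195
N = 1000 × √1532.195 ≈ 39,143.3

≈ 39143 RPM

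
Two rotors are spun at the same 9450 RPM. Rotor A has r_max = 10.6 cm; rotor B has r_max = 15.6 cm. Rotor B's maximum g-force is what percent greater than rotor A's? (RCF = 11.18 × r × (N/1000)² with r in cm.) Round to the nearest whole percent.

47%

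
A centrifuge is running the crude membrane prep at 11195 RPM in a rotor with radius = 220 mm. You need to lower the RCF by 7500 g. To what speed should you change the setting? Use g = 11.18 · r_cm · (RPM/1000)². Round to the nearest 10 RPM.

9740 RPM

r = 220 mm = 22.0 cm
Current RCF = 11.18 × 22 × (11.195)² = 11.18 × 22 × 125.328025 ≈ 30,825.7 × g
Target RCF = 30,825.7 − 7,500 = 23,325.7 × g
(N/1000)² = 23,325.7 / 245.96 = 94.83534
N = 1000 × √94.83534 ≈ 9,738.3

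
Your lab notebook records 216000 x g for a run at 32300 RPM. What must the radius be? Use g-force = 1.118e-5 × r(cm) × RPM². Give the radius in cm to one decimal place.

18.5 cm

RCF = 1.118 × 10⁻⁵ × r × N²
216000 = 1.118 × 10⁻⁵ × r × (32300)²
r = 216000 / (1.118 × 10⁻⁵ × 1,043,290,000) = 216000 / 11663.98 ≈ 18.519 cm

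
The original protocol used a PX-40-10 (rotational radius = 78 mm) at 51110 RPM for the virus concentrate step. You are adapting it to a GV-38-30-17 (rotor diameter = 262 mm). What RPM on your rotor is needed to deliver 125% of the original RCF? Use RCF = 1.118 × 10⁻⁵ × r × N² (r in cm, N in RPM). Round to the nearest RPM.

Original rotor: r = 78 mm = 7.8 cm
RCF_original = 1.118 × 10⁻⁵ × 7.8 × (51110)² = 1.118 × 10⁻⁵ × 7.8 × 2,612,232,100 ≈ 227,797.1 × g
Target RCF = 1.25 × 227,797.1 ≈ 284,746.4 × g
Your rotor: r = 262 mm / 2 = 131 mm = 13.1 cm
284,746.4 = 1.118 × 10⁻⁵ × 13.1 × N²
N² = 284,746.4 / (14.6458 × 10⁻⁵) = 1,944,218,820
N ≈ √1,944,218,820 ≈ 44,093.3

≈ 44093 RPM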